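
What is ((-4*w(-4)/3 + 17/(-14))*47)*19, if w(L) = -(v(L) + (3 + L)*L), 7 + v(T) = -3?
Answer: -115197/14 ≈ -8228.4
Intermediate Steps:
v(T) = -10 (v(T) = -7 - 3 = -10)
w(L) = 10 - L*(3 + L) (w(L) = -(-10 + (3 + L)*L) = -(-10 + L*(3 + L)) = 10 - L*(3 + L))
((-4*w(-4)/3 + 17/(-14))*47)*19 = ((-4/(3/(10 - 1*(-4)² - 3*(-4))) + 17/(-14))*47)*19 = ((-4/(3/(10 - 1*16 + 12)) + 17*(-1/14))*47)*19 = ((-4/(3/(10 - 16 + 12)) - 17/14)*47)*19 = ((-4/(3/6) - 17/14)*47)*19 = ((-4/(3*(⅙)) - 17/14)*47)*19 = ((-4/½ - 17/14)*47)*19 = ((-4*2 - 17/14)*47)*19 = ((-8 - 17/14)*47)*19 = -129/14*47*19 = -6063/14*19 = -115197/14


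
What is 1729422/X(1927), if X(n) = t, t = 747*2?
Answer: 96079/83 ≈ 1157.6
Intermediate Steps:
t = 1494
X(n) = 1494
1729422/X(1927) = 1729422/1494 = 1729422*(1/1494) = 96079/83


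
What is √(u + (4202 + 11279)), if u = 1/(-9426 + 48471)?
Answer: √23600970698070/39045 ≈ 124.42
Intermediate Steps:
u = 1/39045 ≈ 2.5611e-5
√(u + (4202 + 11279)) = √(1/39045 + (4202 + 11279)) = √(1/39045 + 15481) = √(604455646/39045) = √23600970698070/39045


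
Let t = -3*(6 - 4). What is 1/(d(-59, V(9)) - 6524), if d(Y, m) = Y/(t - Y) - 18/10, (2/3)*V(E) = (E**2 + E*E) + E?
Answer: -265/1729632 ≈ -0.00015321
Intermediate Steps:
V(E) = 3*E**2 + 3*E/2 (V(E) = 3*((E**2 + E*E) + E)/2 = 3*((E**2 + E**2) + E)/2 = 3*(2*E**2 + E)/2 = 3*(E + 2*E**2)/2 = 3*E**2 + 3*E/2)
t = -6 (t = -3*2 = -6)
d(Y, m) = -9/5 + Y/(-6 - Y) (d(Y, m) = Y/(-6 - Y) - 18/10 = Y/(-6 - Y) - 18*1/10 = Y/(-6 - Y) - 9/5 = -9/5 + Y/(-6 - Y))
1/(d(-59, V(9)) - 6524) = 1/(2*(-27 - 7*(-59))/(5*(6 - 59)) - 6524) = 1/((2/5)*(-27 + 413)/(-53) - 6524) = 1/((2/5)*(-1/53)*386 - 6524) = 1/(-772/265 - 6524) = 1/(-1729632/265) = -265/1729632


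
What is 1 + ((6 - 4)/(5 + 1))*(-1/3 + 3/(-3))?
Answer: 5/9 ≈ 0.55556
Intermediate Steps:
1 + ((6 - 4)/(5 + 1))*(-1/3 + 3/(-3)) = 1 + (2/6)*(-1*⅓ + 3*(-⅓)) = 1 + ((⅙)*2)*(-⅓ - 1) = 1 + (⅓)*(-4/3) = 1 - 4/9 = 5/9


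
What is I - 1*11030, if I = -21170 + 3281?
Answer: -28919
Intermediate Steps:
I = -17889
I - 1*11030 = -17889 - 1*11030 = -17889 - 11030 = -28919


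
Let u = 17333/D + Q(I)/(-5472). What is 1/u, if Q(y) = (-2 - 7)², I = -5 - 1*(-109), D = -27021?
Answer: -16428768/10781653 ≈ -1.5238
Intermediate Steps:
I = 104 (I = -5 + 109 = 104)
Q(y) = 81 (Q(y) = (-9)² = 81)
u = -10781653/16428768 (u = 17333/(-27021) + 81/(-5472) = 17333*(-1/27021) + 81*(-1/5472) = -17333/27021 - 9/608 = -10781653/16428768 ≈ -0.65627)
1/u = 1/(-10781653/16428768) = -16428768/10781653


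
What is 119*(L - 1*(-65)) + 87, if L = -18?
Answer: 5680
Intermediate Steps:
119*(L - 1*(-65)) + 87 = 119*(-18 - 1*(-65)) + 87 = 119*(-18 + 65) + 87 = 119*47 + 87 = 5593 + 87 = 5680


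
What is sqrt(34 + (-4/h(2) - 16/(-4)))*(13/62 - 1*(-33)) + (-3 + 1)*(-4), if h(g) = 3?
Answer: 8 + 2059*sqrt(330)/186 ≈ 209.09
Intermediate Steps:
sqrt(34 + (-4/h(2) - 16/(-4)))*(13/62 - 1*(-33)) + (-3 + 1)*(-4) = sqrt(34 + (-4/3 - 16/(-4)))*(13/62 - 1*(-33)) + (-3 + 1)*(-4) = sqrt(34 + (-4*1/3 - 16*(-1/4)))*(13*(1/62) + 33) - 2*(-4) = sqrt(34 + (-4/3 + 4))*(13/62 + 33) + 8 = sqrt(34 + 8/3)*(2059/62) + 8 = sqrt(110/3)*(2059/62) + 8 = (sqrt(330)/3)*(2059/62) + 8 = 2059*sqrt(330)/186 + 8 = 8 + 2059*sqrt(330)/186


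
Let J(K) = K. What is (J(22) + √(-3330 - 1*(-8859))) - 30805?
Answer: -30783 + √5529 ≈ -30709.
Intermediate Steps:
(J(22) + √(-3330 - 1*(-8859))) - 30805 = (22 + √(-3330 - 1*(-8859))) - 30805 = (22 + √(-3330 + 8859)) - 30805 = (22 + √5529) - 30805 = -30783 + √5529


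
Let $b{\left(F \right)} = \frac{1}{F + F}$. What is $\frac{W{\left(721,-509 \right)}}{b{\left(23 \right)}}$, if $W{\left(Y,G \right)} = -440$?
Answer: $-20240$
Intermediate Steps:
$b{\left(F \right)} = \frac{1}{2 F}$
$\frac{W{\left(721,-509 \right)}}{b{\left(23 \right)}} = - \frac{440}{\frac{1}{2} \cdot \frac{1}{23}} = - 440 \frac{1}{\frac{1}{46}} = \left(-440\right) 46 = -20240$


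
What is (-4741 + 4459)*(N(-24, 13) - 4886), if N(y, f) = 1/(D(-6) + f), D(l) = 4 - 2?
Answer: 6889166/5 ≈ 1.3778e+6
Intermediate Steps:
D(l) = 2
N(y, f) = 1/(2 + f)
(-4741 + 4459)*(N(-24, 13) - 4886) = (-4741 + 4459)*(1/(2 + 13) - 4886) = -282*(1/15 - 4886) = -282*(-73289/15) = 6889166/5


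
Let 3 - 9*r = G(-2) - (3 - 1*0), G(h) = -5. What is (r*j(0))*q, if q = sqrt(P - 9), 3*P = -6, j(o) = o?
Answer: 0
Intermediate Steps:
P = -2 (P = (1/3)*(-6) = -2)
r = 11/9 (r = 1/3 - (-5 - (3 - 1*0))/9 = 1/3 - (-5 - (3 + 0))/9 = 1/3 - (-5 - 1*3)/9 = 1/3 - (-5 - 3)/9 = 1/3 - 1/9*(-8) = 1/3 + 8/9 = 11/9 ≈ 1.2222)
q = I*sqrt(11) (q = sqrt(-2 - 9) = sqrt(-11) = I*sqrt(11) ≈ 3.3166*I)
(r*j(0))*q = ((11/9)*0)*(I*sqrt(11)) = 0*(I*sqrt(11)) = 0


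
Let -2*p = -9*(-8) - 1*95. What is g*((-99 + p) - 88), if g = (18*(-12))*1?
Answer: 37908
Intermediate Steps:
p = 23/2 (p = -(-9*(-8) - 1*95)/2 = -(72 - 95)/2 = -½*(-23) = 23/2 ≈ 11.500)
g = -216 (g = -216*1 = -216)
g*((-99 + p) - 88) = -216*((-99 + 23/2) - 88) = -216*(-175/2 - 88) = -216*(-351/2) = 37908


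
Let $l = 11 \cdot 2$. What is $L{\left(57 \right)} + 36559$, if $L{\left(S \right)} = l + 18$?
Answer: $36599$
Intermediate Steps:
$l = 22$
$L{\left(S \right)} = 40$ ($L{\left(S \right)} = 22 + 18 = 40$)
$L{\left(57 \right)} + 36559 = 40 + 36559 = 36599$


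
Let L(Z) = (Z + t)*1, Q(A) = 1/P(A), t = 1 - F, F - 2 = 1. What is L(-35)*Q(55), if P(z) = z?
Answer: -37/55 ≈ -0.67273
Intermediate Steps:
F = 3 (F = 2 + 1 = 3)
t = -2 (t = 1 - 1*3 = 1 - 3 = -2)
Q(A) = 1/A
L(Z) = -2 + Z (L(Z) = (Z - 2)*1 = (-2 + Z)*1 = -2 + Z)
L(-35)*Q(55) = (-2 - 35)/55 = -37*1/55 = -37/55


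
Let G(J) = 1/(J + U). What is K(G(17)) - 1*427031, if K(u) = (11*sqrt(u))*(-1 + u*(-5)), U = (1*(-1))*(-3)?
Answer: -427031 - 11*sqrt(5)/8 ≈ -4.2703e+5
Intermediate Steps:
U = 3 (U = -1*(-3) = 3)
G(J) = 1/(3 + J) (G(J) = 1/(J + 3) = 1/(3 + J))
K(u) = 11*sqrt(u)*(-1 - 5*u) (K(u) = (11*sqrt(u))*(-1 - 5*u) = 11*sqrt(u)*(-1 - 5*u))
K(G(17)) - 1*427031 = sqrt(1/(3 + 17))*(-11 - 55/(3 + 17)) - 1*427031 = sqrt(1/20)*(-11 - 55/20) - 427031 = sqrt(1/20)*(-11 - 55*1/20) - 427031 = (sqrt(5)/10)*(-11 - 11/4) - 427031 = (sqrt(5)/10)*(-55/4) - 427031 = -11*sqrt(5)/8 - 427031 = -427031 - 11*sqrt(5)/8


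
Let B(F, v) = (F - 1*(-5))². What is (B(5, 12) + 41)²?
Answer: 19881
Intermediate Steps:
B(F, v) = (5 + F)² (B(F, v) = (F + 5)² = (5 + F)²)
(B(5, 12) + 41)² = ((5 + 5)² + 41)² = (10² + 41)² = (100 + 41)² = 141² = 19881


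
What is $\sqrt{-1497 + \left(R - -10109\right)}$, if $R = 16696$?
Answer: $6 \sqrt{703} \approx 159.08$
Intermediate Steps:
$\sqrt{-1497 + \left(R - -10109\right)} = \sqrt{-1497 + \left(16696 - -10109\right)} = \sqrt{-1497 + \left(16696 + 10109\right)} = \sqrt{-1497 + 26805} = \sqrt{25308} = 6 \sqrt{703}$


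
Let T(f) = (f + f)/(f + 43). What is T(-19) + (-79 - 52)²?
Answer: 205913/12 ≈ 17159.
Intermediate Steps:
T(f) = 2*f/(43 + f) (T(f) = (2*f)/(43 + f) = 2*f/(43 + f))
T(-19) + (-79 - 52)² = 2*(-19)/(43 - 19) + (-79 - 52)² = 2*(-19)/24 + (-131)² = 2*(-19)*(1/24) + 17161 = -19/12 + 17161 = 205913/12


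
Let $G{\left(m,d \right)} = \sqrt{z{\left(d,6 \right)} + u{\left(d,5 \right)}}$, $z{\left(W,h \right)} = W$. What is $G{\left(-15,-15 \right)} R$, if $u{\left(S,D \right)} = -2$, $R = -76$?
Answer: $- 76 i \sqrt{17} \approx - 313.36 i$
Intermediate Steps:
$G{\left(m,d \right)} = \sqrt{-2 + d}$ ($G{\left(m,d \right)} = \sqrt{d - 2} = \sqrt{-2 + d}$)
$G{\left(-15,-15 \right)} R = \sqrt{-2 - 15} \left(-76\right) = \sqrt{-17} \left(-76\right) = i \sqrt{17} \left(-76\right) = - 76 i \sqrt{17}$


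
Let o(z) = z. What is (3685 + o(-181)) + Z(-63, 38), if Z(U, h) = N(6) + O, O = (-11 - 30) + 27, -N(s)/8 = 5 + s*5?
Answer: 3210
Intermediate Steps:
N(s) = -40 - 40*s (N(s) = -8*(5 + s*5) = -8*(5 + 5*s) = -40 - 40*s)
O = -14 (O = -41 + 27 = -14)
Z(U, h) = -294 (Z(U, h) = (-40 - 40*6) - 14 = (-40 - 240) - 14 = -280 - 14 = -294)
(3685 + o(-181)) + Z(-63, 38) = (3685 - 181) - 294 = 3504 - 294 = 3210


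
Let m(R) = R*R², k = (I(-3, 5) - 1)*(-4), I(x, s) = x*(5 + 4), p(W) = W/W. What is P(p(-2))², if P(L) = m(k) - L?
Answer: 1973819875329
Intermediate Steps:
p(W) = 1
I(x, s) = 9*x (I(x, s) = x*9 = 9*x)
k = 112 (k = (9*(-3) - 1)*(-4) = (-27 - 1)*(-4) = -28*(-4) = 112)
m(R) = R³
P(L) = 1404928 - L (P(L) = 112³ - L = 1404928 - L)
P(p(-2))² = (1404928 - 1*1)² = (1404928 - 1)² = 1404927² = 1973819875329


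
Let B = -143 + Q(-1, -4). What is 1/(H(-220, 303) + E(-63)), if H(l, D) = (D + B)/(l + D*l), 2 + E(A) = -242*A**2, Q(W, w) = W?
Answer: -66880/64238240159 ≈ -1.0411e-6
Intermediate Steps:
E(A) = -2 - 242*A**2
B = -144 (B = -143 - 1 = -144)
H(l, D) = (-144 + D)/(l + D*l) (H(l, D) = (D - 144)/(l + D*l) = (-144 + D)/(l + D*l))
1/(H(-220, 303) + E(-63)) = 1/((-144 + 303)/((-220)*(1 + 303)) + (-2 - 242*(-63)**2)) = 1/(-1/220*159/304 + (-2 - 242*3969)) = 1/(-1/220*1/304*159 + (-2 - 960498)) = 1/(-159/66880 - 960500) = 1/(-64238240159/66880) = -66880/64238240159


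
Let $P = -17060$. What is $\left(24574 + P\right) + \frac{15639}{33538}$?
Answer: $\frac{252020171}{33538} \approx 7514.5$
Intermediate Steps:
$\left(24574 + P\right) + \frac{15639}{33538} = \left(24574 - 17060\right) + \frac{15639}{33538} = 7514 + 15639 \cdot \frac{1}{33538} = 7514 + \frac{15639}{33538} = \frac{252020171}{33538}$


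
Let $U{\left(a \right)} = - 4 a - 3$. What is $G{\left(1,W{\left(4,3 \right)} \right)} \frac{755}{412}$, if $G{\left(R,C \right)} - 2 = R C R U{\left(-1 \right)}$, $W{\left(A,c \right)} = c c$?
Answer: $\frac{8305}{412} \approx 20.158$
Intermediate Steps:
$U{\left(a \right)} = -3 - 4 a$
$W{\left(A,c \right)} = c^{2}$
$G{\left(R,C \right)} = 2 + C R^{2}$ ($G{\left(R,C \right)} = 2 + R C R \left(-3 - -4\right) = 2 + C R R \left(-3 + 4\right) = 2 + C R^{2} \cdot 1 = 2 + C R^{2}$)
$G{\left(1,W{\left(4,3 \right)} \right)} \frac{755}{412} = \left(2 + 3^{2} \cdot 1^{2}\right) \frac{755}{412} = \left(2 + 9 \cdot 1\right) 755 \cdot \frac{1}{412} = \left(2 + 9\right) \frac{755}{412} = 11 \cdot \frac{755}{412} = \frac{8305}{412}$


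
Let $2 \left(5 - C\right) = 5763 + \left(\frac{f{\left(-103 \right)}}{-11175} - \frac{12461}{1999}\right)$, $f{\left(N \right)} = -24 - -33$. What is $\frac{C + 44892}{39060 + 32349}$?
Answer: $\frac{208588119249}{354487367650} \approx 0.58842$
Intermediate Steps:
$f{\left(N \right)} = 9$ ($f{\left(N \right)} = -24 + 33 = 9$)
$C = - \frac{42791996853}{14892550}$ ($C = 5 - \frac{5763 + \left(\frac{9}{-11175} - \frac{12461}{1999}\right)}{2} = 5 - \frac{5763 + \left(9 \left(- \frac{1}{11175}\right) - \frac{12461}{1999}\right)}{2} = 5 - \frac{5763 - \frac{46423222}{7446275}}{2} = 5 - \frac{42866459603}{14892550} = - \frac{42791996853}{14892550} \approx -2873.4$)
$\frac{C + 44892}{39060 + 32349} = \frac{- \frac{42791996853}{14892550} + 44892}{39060 + 32349} = \frac{625764357747}{14892550 \cdot 71409} = \frac{625764357747}{14892550} \cdot \frac{1}{71409} = \frac{208588119249}{354487367650}$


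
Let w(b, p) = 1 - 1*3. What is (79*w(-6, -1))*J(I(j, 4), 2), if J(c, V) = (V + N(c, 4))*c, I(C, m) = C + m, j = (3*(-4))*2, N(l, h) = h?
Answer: 18960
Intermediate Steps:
j = -24 (j = -12*2 = -24)
w(b, p) = -2 (w(b, p) = 1 - 3 = -2)
J(c, V) = c*(4 + V) (J(c, V) = (V + 4)*c = (4 + V)*c = c*(4 + V))
(79*w(-6, -1))*J(I(j, 4), 2) = (79*(-2))*((-24 + 4)*(4 + 2)) = -(-3160)*6 = -158*(-120) = 18960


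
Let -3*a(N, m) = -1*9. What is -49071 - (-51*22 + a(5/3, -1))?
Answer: -47952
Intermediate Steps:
a(N, m) = 3 (a(N, m) = -(-1)*9/3 = -⅓*(-9) = 3)
-49071 - (-51*22 + a(5/3, -1)) = -49071 - (-51*22 + 3) = -49071 - (-1122 + 3) = -49071 - 1*(-1119) = -49071 + 1119 = -47952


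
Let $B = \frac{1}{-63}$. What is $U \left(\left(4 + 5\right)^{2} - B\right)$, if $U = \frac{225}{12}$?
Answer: $\frac{31900}{21} \approx 1519.0$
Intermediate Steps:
$B = - \frac{1}{63} \approx -0.015873$
$U = \frac{75}{4}$ ($U = 225 \cdot \frac{1}{12} = \frac{75}{4} \approx 18.75$)
$U \left(\left(4 + 5\right)^{2} - B\right) = \frac{75 \left(\left(4 + 5\right)^{2} - - \frac{1}{63}\right)}{4} = \frac{75 \left(9^{2} + \frac{1}{63}\right)}{4} = \frac{75 \left(81 + \frac{1}{63}\right)}{4} = \frac{75}{4} \cdot \frac{5104}{63} = \frac{31900}{21}$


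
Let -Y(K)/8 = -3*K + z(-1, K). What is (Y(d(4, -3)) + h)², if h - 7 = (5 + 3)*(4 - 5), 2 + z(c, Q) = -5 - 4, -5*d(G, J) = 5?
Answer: 3969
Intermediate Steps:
d(G, J) = -1 (d(G, J) = -⅕*5 = -1)
z(c, Q) = -11 (z(c, Q) = -2 + (-5 - 4) = -2 - 9 = -11)
Y(K) = 88 + 24*K (Y(K) = -8*(-3*K - 11) = -8*(-11 - 3*K) = 88 + 24*K)
h = -1 (h = 7 + (5 + 3)*(4 - 5) = 7 + 8*(-1) = 7 - 8 = -1)
(Y(d(4, -3)) + h)² = ((88 + 24*(-1)) - 1)² = ((88 - 24) - 1)² = (64 - 1)² = 63² = 3969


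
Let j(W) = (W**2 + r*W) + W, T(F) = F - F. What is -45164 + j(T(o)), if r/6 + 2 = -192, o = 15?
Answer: -45164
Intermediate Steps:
T(F) = 0
r = -1164 (r = -12 + 6*(-192) = -12 - 1152 = -1164)
j(W) = W**2 - 1163*W (j(W) = (W**2 - 1164*W) + W = W**2 - 1163*W)
-45164 + j(T(o)) = -45164 + 0*(-1163 + 0) = -45164 + 0*(-1163) = -45164 + 0 = -45164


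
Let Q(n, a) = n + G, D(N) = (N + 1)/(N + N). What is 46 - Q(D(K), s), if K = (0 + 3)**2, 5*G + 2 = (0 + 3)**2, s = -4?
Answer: 1982/45 ≈ 44.044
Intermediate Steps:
G = 7/5 (G = -2/5 + (0 + 3)**2/5 = -2/5 + (1/5)*3**2 = -2/5 + (1/5)*9 = -2/5 + 9/5 = 7/5 ≈ 1.4000)
K = 9 (K = 3**2 = 9)
D(N) = (1 + N)/(2*N) (D(N) = (1 + N)/((2*N)) = (1 + N)*(1/(2*N)) = (1 + N)/(2*N))
Q(n, a) = 7/5 + n (Q(n, a) = n + 7/5 = 7/5 + n)
46 - Q(D(K), s) = 46 - (7/5 + (1/2)*(1 + 9)/9) = 46 - (7/5 + (1/2)*(1/9)*10) = 46 - (7/5 + 5/9) = 46 - 1*88/45 = 46 - 88/45 = 1982/45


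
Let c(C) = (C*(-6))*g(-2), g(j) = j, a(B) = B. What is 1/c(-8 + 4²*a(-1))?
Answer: -1/288 ≈ -0.0034722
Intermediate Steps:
c(C) = 12*C (c(C) = (C*(-6))*(-2) = -6*C*(-2) = 12*C)
1/c(-8 + 4²*a(-1)) = 1/(12*(-8 + 4²*(-1))) = 1/(12*(-8 + 16*(-1))) = 1/(12*(-8 - 16)) = 1/(12*(-24)) = 1/(-288) = -1/288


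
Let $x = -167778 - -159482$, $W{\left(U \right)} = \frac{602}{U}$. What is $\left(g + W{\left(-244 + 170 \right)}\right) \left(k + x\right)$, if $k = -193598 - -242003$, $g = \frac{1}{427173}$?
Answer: $- \frac{5157176554924}{15805401} \approx -3.2629 \cdot 10^{5}$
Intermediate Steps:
$g = \frac{1}{427173} \approx 2.341 \cdot 10^{-6}$
$x = -8296$ ($x = -167778 + 159482 = -8296$)
$k = 48405$ ($k = -193598 + 242003 = 48405$)
$\left(g + W{\left(-244 + 170 \right)}\right) \left(k + x\right) = \left(\frac{1}{427173} + \frac{602}{-244 + 170}\right) \left(48405 - 8296\right) = \left(\frac{1}{427173} + \frac{602}{-74}\right) 40109 = \left(\frac{1}{427173} + 602 \left(- \frac{1}{74}\right)\right) 40109 = \left(\frac{1}{427173} - \frac{301}{37}\right) 40109 = \left(- \frac{128579036}{15805401}\right) 40109 = - \frac{5157176554924}{15805401}$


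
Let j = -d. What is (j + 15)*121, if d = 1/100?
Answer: 181379/100 ≈ 1813.8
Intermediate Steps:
d = 1/100 ≈ 0.010000
j = -1/100 (j = -1*1/100 = -1/100 ≈ -0.010000)
(j + 15)*121 = (-1/100 + 15)*121 = (1499/100)*121 = 181379/100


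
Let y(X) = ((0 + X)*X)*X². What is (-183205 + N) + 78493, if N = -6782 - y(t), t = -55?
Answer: -9262119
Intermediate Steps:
y(X) = X⁴ (y(X) = (X*X)*X² = X²*X² = X⁴)
N = -9157407 (N = -6782 - 1*(-55)⁴ = -6782 - 1*9150625 = -6782 - 9150625 = -9157407)
(-183205 + N) + 78493 = (-183205 - 9157407) + 78493 = -9340612 + 78493 = -9262119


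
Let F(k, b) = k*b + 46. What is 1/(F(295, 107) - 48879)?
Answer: -1/17268 ≈ -5.7911e-5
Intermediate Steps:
F(k, b) = 46 + b*k (F(k, b) = b*k + 46 = 46 + b*k)
1/(F(295, 107) - 48879) = 1/((46 + 107*295) - 48879) = 1/((46 + 31565) - 48879) = 1/(31611 - 48879) = 1/(-17268) = -1/17268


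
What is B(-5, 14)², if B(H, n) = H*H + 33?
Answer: 3364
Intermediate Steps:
B(H, n) = 33 + H² (B(H, n) = H² + 33 = 33 + H²)
B(-5, 14)² = (33 + (-5)²)² = (33 + 25)² = 58² = 3364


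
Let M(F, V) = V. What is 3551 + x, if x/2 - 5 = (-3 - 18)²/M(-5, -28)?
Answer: 7059/2 ≈ 3529.5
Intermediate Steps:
x = -43/2 (x = 10 + 2*((-3 - 18)²/(-28)) = 10 + 2*((-21)²*(-1/28)) = 10 + 2*(441*(-1/28)) = 10 + 2*(-63/4) = 10 - 63/2 = -43/2 ≈ -21.500)
3551 + x = 3551 - 43/2 = 7059/2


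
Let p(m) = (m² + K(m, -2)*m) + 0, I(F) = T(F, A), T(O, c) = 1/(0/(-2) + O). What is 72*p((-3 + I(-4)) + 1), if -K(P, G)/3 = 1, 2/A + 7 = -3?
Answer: 1701/2 ≈ 850.50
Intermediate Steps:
A = -⅕ (A = 2/(-7 - 3) = 2/(-10) = 2*(-⅒) = -⅕ ≈ -0.20000)
T(O, c) = 1/O (T(O, c) = 1/(0*(-½) + O) = 1/(0 + O) = 1/O)
K(P, G) = -3 (K(P, G) = -3*1 = -3)
I(F) = 1/F
p(m) = m² - 3*m (p(m) = (m² - 3*m) + 0 = m² - 3*m)
72*p((-3 + I(-4)) + 1) = 72*(((-3 + 1/(-4)) + 1)*(-3 + ((-3 + 1/(-4)) + 1))) = 72*(((-3 - ¼) + 1)*(-3 + ((-3 - ¼) + 1))) = 72*((-13/4 + 1)*(-3 + (-13/4 + 1))) = 72*(-9*(-3 - 9/4)/4) = 72*(-9/4*(-21/4)) = 72*(189/16) = 1701/2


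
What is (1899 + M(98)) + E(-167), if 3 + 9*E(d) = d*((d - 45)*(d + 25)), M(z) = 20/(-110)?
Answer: -55113098/99 ≈ -5.5670e+5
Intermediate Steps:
M(z) = -2/11 (M(z) = 20*(-1/110) = -2/11)
E(d) = -1/3 + d*(-45 + d)*(25 + d)/9 (E(d) = -1/3 + (d*((d - 45)*(d + 25)))/9 = -1/3 + (d*((-45 + d)*(25 + d)))/9 = -1/3 + (d*(-45 + d)*(25 + d))/9 = -1/3 + d*(-45 + d)*(25 + d)/9)
(1899 + M(98)) + E(-167) = (1899 - 2/11) + (-1/3 - 125*(-167) - 20/9*(-167)**2 + (1/9)*(-167)**3) = 20887/11 + (-1/3 + 20875 - 20/9*27889 + (1/9)*(-4657463)) = 20887/11 + (-1/3 + 20875 - 557780/9 - 4657463/9) = 20887/11 - 5027371/9 = -55113098/99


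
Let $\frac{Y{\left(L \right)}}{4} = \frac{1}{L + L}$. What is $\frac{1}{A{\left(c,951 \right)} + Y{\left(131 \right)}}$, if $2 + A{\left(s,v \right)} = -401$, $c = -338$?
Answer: $- \frac{131}{52791} \approx -0.0024815$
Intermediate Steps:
$A{\left(s,v \right)} = -403$ ($A{\left(s,v \right)} = -2 - 401 = -403$)
$Y{\left(L \right)} = \frac{2}{L}$ ($Y{\left(L \right)} = \frac{4}{L + L} = \frac{4}{2 L} = 4 \frac{1}{2 L} = \frac{2}{L}$)
$\frac{1}{A{\left(c,951 \right)} + Y{\left(131 \right)}} = \frac{1}{-403 + \frac{2}{131}} = \frac{1}{- \frac{52791}{131}} = - \frac{131}{52791}$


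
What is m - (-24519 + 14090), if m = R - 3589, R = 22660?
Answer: 29500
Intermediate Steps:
m = 19071 (m = 22660 - 3589 = 19071)
m - (-24519 + 14090) = 19071 - (-24519 + 14090) = 19071 - 1*(-10429) = 19071 + 10429 = 29500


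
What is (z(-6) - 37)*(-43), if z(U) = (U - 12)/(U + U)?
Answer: 3053/2 ≈ 1526.5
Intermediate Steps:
z(U) = (-12 + U)/(2*U) (z(U) = (-12 + U)/((2*U)) = (-12 + U)*(1/(2*U)) = (-12 + U)/(2*U))
(z(-6) - 37)*(-43) = ((½)*(-12 - 6)/(-6) - 37)*(-43) = ((½)*(-⅙)*(-18) - 37)*(-43) = (3/2 - 37)*(-43) = -71/2*(-43) = 3053/2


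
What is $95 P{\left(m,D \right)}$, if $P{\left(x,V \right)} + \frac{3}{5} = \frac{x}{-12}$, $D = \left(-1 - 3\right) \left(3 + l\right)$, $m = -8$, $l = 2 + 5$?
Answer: $\frac{19}{3} \approx 6.3333$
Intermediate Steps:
$l = 7$
$D = -40$ ($D = \left(-1 - 3\right) \left(3 + 7\right) = \left(-4\right) 10 = -40$)
$P{\left(x,V \right)} = - \frac{3}{5} - \frac{x}{12}$ ($P{\left(x,V \right)} = - \frac{3}{5} + \frac{x}{-12} = - \frac{3}{5} + x \left(- \frac{1}{12}\right) = - \frac{3}{5} - \frac{x}{12}$)
$95 P{\left(m,D \right)} = 95 \left(- \frac{3}{5} - - \frac{2}{3}\right) = 95 \left(- \frac{3}{5} + \frac{2}{3}\right) = 95 \cdot \frac{1}{15} = \frac{19}{3}$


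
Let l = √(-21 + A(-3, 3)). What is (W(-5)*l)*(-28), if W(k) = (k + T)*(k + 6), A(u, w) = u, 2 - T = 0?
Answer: 168*I*√6 ≈ 411.51*I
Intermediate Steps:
T = 2 (T = 2 - 1*0 = 2 + 0 = 2)
W(k) = (2 + k)*(6 + k) (W(k) = (k + 2)*(k + 6) = (2 + k)*(6 + k))
l = 2*I*√6 (l = √(-21 - 3) = √(-24) = 2*I*√6 ≈ 4.899*I)
(W(-5)*l)*(-28) = ((12 + (-5)² + 8*(-5))*(2*I*√6))*(-28) = ((12 + 25 - 40)*(2*I*√6))*(-28) = -6*I*√6*(-28) = 168*I*√6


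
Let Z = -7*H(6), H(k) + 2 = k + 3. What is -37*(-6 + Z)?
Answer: 2035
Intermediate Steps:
H(k) = 1 + k (H(k) = -2 + (k + 3) = -2 + (3 + k) = 1 + k)
Z = -49 (Z = -7*(1 + 6) = -7*7 = -49)
-37*(-6 + Z) = -37*(-6 - 49) = -37*(-55) = 2035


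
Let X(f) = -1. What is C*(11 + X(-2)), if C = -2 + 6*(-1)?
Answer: -80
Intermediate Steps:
C = -8 (C = -2 - 6 = -8)
C*(11 + X(-2)) = -8*(11 - 1) = -8*10 = -80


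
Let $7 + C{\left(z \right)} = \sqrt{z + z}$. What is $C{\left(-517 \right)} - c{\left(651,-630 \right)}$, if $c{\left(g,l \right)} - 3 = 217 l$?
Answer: $136700 + i \sqrt{1034} \approx 1.367 \cdot 10^{5} + 32.156 i$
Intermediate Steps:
$C{\left(z \right)} = -7 + \sqrt{2} \sqrt{z}$ ($C{\left(z \right)} = -7 + \sqrt{z + z} = -7 + \sqrt{2 z} = -7 + \sqrt{2} \sqrt{z}$)
$c{\left(g,l \right)} = 3 + 217 l$
$C{\left(-517 \right)} - c{\left(651,-630 \right)} = \left(-7 + \sqrt{2} \sqrt{-517}\right) - \left(3 + 217 \left(-630\right)\right) = \left(-7 + \sqrt{2} i \sqrt{517}\right) - \left(3 - 136710\right) = \left(-7 + i \sqrt{1034}\right) - -136707 = \left(-7 + i \sqrt{1034}\right) + 136707 = 136700 + i \sqrt{1034}$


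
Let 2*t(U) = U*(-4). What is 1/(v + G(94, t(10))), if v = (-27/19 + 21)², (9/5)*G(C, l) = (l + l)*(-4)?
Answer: 3249/1534256 ≈ 0.0021176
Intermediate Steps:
t(U) = -2*U (t(U) = (U*(-4))/2 = (-4*U)/2 = -2*U)
G(C, l) = -40*l/9 (G(C, l) = 5*((l + l)*(-4))/9 = 5*((2*l)*(-4))/9 = 5*(-8*l)/9 = -40*l/9)
v = 138384/361 (v = (-27*1/19 + 21)² = (-27/19 + 21)² = (372/19)² = 138384/361 ≈ 383.33)
1/(v + G(94, t(10))) = 1/(138384/361 - (-80)*10/9) = 1/(138384/361 - 40/9*(-20)) = 1/(138384/361 + 800/9) = 1/(1534256/3249) = 3249/1534256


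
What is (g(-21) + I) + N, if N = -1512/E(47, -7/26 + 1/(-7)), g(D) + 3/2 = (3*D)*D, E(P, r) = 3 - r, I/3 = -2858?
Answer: -353999/46 ≈ -7695.6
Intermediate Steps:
I = -8574 (I = 3*(-2858) = -8574)
g(D) = -3/2 + 3*D² (g(D) = -3/2 + (3*D)*D = -3/2 + 3*D²)
N = -10192/23 (N = -1512/(3 - (-7/26 + 1/(-7))) = -1512/(3 - (-7*1/26 + 1*(-⅐))) = -1512/(3 - (-7/26 - ⅐)) = -1512/(3 - 1*(-75/182)) = -1512/(3 + 75/182) = -1512/621/182 = -1512*182/621 = -10192/23 ≈ -443.13)
(g(-21) + I) + N = ((-3/2 + 3*(-21)²) - 8574) - 10192/23 = ((-3/2 + 3*441) - 8574) - 10192/23 = ((-3/2 + 1323) - 8574) - 10192/23 = (2643/2 - 8574) - 10192/23 = -14505/2 - 10192/23 = -353999/46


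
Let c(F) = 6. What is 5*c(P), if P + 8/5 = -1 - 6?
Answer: 30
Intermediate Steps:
P = -43/5 (P = -8/5 + (-1 - 6) = -8/5 - 7 = -43/5 ≈ -8.6000)
5*c(P) = 5*6 = 30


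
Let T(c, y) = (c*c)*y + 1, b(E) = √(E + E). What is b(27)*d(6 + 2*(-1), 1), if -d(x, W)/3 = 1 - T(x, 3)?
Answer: 432*√6 ≈ 1058.2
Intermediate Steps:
b(E) = √2*√E (b(E) = √(2*E) = √2*√E)
T(c, y) = 1 + y*c² (T(c, y) = c²*y + 1 = y*c² + 1 = 1 + y*c²)
d(x, W) = 9*x² (d(x, W) = -3*(1 - (1 + 3*x²)) = -3*(1 + (-1 - 3*x²)) = -(-9)*x² = 9*x²)
b(27)*d(6 + 2*(-1), 1) = (√2*√27)*(9*(6 + 2*(-1))²) = (√2*(3*√3))*(9*(6 - 2)²) = (3*√6)*(9*4²) = (3*√6)*(9*16) = (3*√6)*144 = 432*√6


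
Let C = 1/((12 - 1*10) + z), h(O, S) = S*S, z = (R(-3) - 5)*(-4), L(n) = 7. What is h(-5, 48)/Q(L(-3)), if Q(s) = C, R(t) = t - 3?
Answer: 105984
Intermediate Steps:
R(t) = -3 + t
z = 44 (z = ((-3 - 3) - 5)*(-4) = (-6 - 5)*(-4) = -11*(-4) = 44)
h(O, S) = S²
C = 1/46 (C = 1/((12 - 1*10) + 44) = 1/((12 - 10) + 44) = 1/(2 + 44) = 1/46 ≈ 0.021739)
Q(s) = 1/46
h(-5, 48)/Q(L(-3)) = 48²/(1/46) = 2304*46 = 105984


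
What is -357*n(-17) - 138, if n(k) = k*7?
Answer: 42345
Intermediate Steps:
n(k) = 7*k
-357*n(-17) - 138 = -2499*(-17) - 138 = -357*(-119) - 138 = 42483 - 138 = 42345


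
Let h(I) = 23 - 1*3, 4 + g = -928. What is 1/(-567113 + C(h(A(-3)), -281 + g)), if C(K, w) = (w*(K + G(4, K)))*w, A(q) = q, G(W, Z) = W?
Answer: 1/34745743 ≈ 2.8781e-8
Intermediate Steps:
g = -932 (g = -4 - 928 = -932)
h(I) = 20 (h(I) = 23 - 3 = 20)
C(K, w) = w²*(4 + K) (C(K, w) = (w*(K + 4))*w = (w*(4 + K))*w = w²*(4 + K))
1/(-567113 + C(h(A(-3)), -281 + g)) = 1/(-567113 + (-281 - 932)²*(4 + 20)) = 1/(-567113 + (-1213)²*24) = 1/(-567113 + 1471369*24) = 1/(-567113 + 35312856) = 1/34745743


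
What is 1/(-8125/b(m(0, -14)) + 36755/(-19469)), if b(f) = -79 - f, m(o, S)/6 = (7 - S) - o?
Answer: 798229/30130170 ≈ 0.026493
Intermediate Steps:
m(o, S) = 42 - 6*S - 6*o (m(o, S) = 6*((7 - S) - o) = 6*(7 - S - o) = 42 - 6*S - 6*o)
1/(-8125/b(m(0, -14)) + 36755/(-19469)) = 1/(-8125/(-79 - (42 - 6*(-14) - 6*0)) + 36755/(-19469)) = 1/(-8125/(-79 - (42 + 84 + 0)) + 36755*(-1/19469)) = 1/(-8125/(-79 - 1*126) - 36755/19469) = 1/(-8125/(-79 - 126) - 36755/19469) = 1/(-8125/(-205) - 36755/19469) = 1/(-8125*(-1/205) - 36755/19469) = 1/(1625/41 - 36755/19469) = 1/(30130170/798229) = 798229/30130170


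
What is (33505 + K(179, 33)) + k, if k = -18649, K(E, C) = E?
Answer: 15035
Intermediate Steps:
(33505 + K(179, 33)) + k = (33505 + 179) - 18649 = 33684 - 18649 = 15035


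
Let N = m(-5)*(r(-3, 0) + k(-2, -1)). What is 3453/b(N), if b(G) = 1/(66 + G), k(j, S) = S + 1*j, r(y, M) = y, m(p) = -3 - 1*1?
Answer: 310770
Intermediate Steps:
m(p) = -4 (m(p) = -3 - 1 = -4)
k(j, S) = S + j
N = 24 (N = -4*(-3 + (-1 - 2)) = -4*(-3 - 3) = -4*(-6) = 24)
3453/b(N) = 3453/(1/(66 + 24)) = 3453/(1/90) = 3453*90 = 310770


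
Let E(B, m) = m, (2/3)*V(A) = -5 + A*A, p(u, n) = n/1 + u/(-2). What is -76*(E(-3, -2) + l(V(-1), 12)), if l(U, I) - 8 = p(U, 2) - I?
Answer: 76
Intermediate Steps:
p(u, n) = n - u/2 (p(u, n) = n*1 + u*(-½) = n - u/2)
V(A) = -15/2 + 3*A²/2 (V(A) = 3*(-5 + A*A)/2 = 3*(-5 + A²)/2 = -15/2 + 3*A²/2)
l(U, I) = 10 - I - U/2 (l(U, I) = 8 + ((2 - U/2) - I) = 8 + (2 - I - U/2) = 10 - I - U/2)
-76*(E(-3, -2) + l(V(-1), 12)) = -76*(-2 + (10 - 1*12 - (-15/2 + (3/2)*(-1)²)/2)) = -76*(-2 + (10 - 12 - (-15/2 + (3/2)*1)/2)) = -76*(-2 + (10 - 12 - (-15/2 + 3/2)/2)) = -76*(-2 + (10 - 12 - ½*(-6))) = -76*(-2 + (10 - 12 + 3)) = -76*(-2 + 1) = -76*(-1) = 76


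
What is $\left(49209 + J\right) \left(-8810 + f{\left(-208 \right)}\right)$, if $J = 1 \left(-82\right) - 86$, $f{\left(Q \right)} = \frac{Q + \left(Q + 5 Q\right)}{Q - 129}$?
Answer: $- \frac{145529854074}{337} \approx -4.3184 \cdot 10^{8}$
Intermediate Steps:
$f{\left(Q \right)} = \frac{7 Q}{-129 + Q}$ ($f{\left(Q \right)} = \frac{Q + 6 Q}{-129 + Q} = \frac{7 Q}{-129 + Q}$)
$J = -168$ ($J = -82 - 86 = -168$)
$\left(49209 + J\right) \left(-8810 + f{\left(-208 \right)}\right) = \left(49209 - 168\right) \left(-8810 + 7 \left(-208\right) \frac{1}{-129 - 208}\right) = 49041 \left(-8810 + 7 \left(-208\right) \frac{1}{-337}\right) = 49041 \left(-8810 + 7 \left(-208\right) \left(- \frac{1}{337}\right)\right) = 49041 \left(-8810 + \frac{1456}{337}\right) = 49041 \left(- \frac{2967514}{337}\right) = - \frac{145529854074}{337}$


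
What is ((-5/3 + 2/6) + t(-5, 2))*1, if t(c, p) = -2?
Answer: -10/3 ≈ -3.3333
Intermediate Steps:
((-5/3 + 2/6) + t(-5, 2))*1 = ((-5/3 + 2/6) - 2)*1 = ((-5*⅓ + 2*(⅙)) - 2)*1 = ((-5/3 + ⅓) - 2)*1 = (-4/3 - 2)*1 = -10/3*1 = -10/3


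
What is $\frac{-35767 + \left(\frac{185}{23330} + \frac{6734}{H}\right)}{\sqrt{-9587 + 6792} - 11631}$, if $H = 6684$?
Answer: $\frac{270288257909887}{87898815472918} + \frac{69715826131 i \sqrt{2795}}{263696446418754} \approx 3.075 + 0.013977 i$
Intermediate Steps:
$\frac{-35767 + \left(\frac{185}{23330} + \frac{6734}{H}\right)}{\sqrt{-9587 + 6792} - 11631} = \frac{-35767 + \left(\frac{185}{23330} + \frac{6734}{6684}\right)}{\sqrt{-9587 + 6792} - 11631} = \frac{-35767 + \left(185 \cdot \frac{1}{23330} + 6734 \cdot \frac{1}{6684}\right)}{\sqrt{-2795} - 11631} = \frac{-35767 + \left(\frac{37}{4666} + \frac{3367}{3342}\right)}{i \sqrt{2795} - 11631} = \frac{-35767 + \frac{3958519}{3898443}}{-11631 + i \sqrt{2795}} = - \frac{139431652262}{3898443 \left(-11631 + i \sqrt{2795}\right)}$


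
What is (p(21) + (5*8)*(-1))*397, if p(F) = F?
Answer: -7543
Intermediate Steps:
(p(21) + (5*8)*(-1))*397 = (21 + (5*8)*(-1))*397 = (21 + 40*(-1))*397 = (21 - 40)*397 = -19*397 = -7543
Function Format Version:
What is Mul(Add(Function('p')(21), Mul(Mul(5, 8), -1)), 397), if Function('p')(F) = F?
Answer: -7543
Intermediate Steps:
Mul(Add(Function('p')(21), Mul(Mul(5, 8), -1)), 397) = Mul(Add(21, Mul(Mul(5, 8), -1)), 397) = Mul(Add(21, Mul(40, -1)), 397) = Mul(Add(21, -40), 397) = Mul(-19, 397) = -7543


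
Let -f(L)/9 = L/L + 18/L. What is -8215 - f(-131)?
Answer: -1075148/131 ≈ -8207.2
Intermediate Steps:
f(L) = -9 - 162/L (f(L) = -9*(L/L + 18/L) = -9*(1 + 18/L) = -9 - 162/L)
-8215 - f(-131) = -8215 - (-9 - 162/(-131)) = -8215 - (-9 - 162*(-1/131)) = -8215 - (-9 + 162/131) = -8215 - 1*(-1017/131) = -8215 + 1017/131 = -1075148/131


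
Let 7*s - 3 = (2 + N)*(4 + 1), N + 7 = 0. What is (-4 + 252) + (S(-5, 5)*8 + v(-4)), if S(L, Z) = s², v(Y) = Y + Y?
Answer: 15632/49 ≈ 319.02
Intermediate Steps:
N = -7 (N = -7 + 0 = -7)
s = -22/7 (s = 3/7 + ((2 - 7)*(4 + 1))/7 = 3/7 + (-5*5)/7 = 3/7 + (⅐)*(-25) = 3/7 - 25/7 = -22/7 ≈ -3.1429)
v(Y) = 2*Y
S(L, Z) = 484/49 (S(L, Z) = (-22/7)² = 484/49)
(-4 + 252) + (S(-5, 5)*8 + v(-4)) = (-4 + 252) + ((484/49)*8 + 2*(-4)) = 248 + (3872/49 - 8) = 248 + 3480/49 = 15632/49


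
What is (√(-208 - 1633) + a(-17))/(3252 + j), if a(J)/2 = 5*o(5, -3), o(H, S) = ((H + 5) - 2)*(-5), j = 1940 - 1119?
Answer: -400/4073 + I*√1841/4073 ≈ -0.098208 + 0.010534*I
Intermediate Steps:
j = 821
o(H, S) = -15 - 5*H (o(H, S) = ((5 + H) - 2)*(-5) = (3 + H)*(-5) = -15 - 5*H)
a(J) = -400 (a(J) = 2*(5*(-15 - 5*5)) = 2*(5*(-15 - 25)) = 2*(5*(-40)) = 2*(-200) = -400)
(√(-208 - 1633) + a(-17))/(3252 + j) = (√(-208 - 1633) - 400)/(3252 + 821) = (√(-1841) - 400)/4073 = (I*√1841 - 400)*(1/4073) = (-400 + I*√1841)*(1/4073) = -400/4073 + I*√1841/4073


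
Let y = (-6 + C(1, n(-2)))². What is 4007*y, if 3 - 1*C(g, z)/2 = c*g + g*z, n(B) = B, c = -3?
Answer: 400700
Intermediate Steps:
C(g, z) = 6 + 6*g - 2*g*z (C(g, z) = 6 - 2*(-3*g + g*z) = 6 + (6*g - 2*g*z) = 6 + 6*g - 2*g*z)
y = 100 (y = (-6 + (6 + 6*1 - 2*1*(-2)))² = (-6 + (6 + 6 + 4))² = (-6 + 16)² = 10² = 100)
4007*y = 4007*100 = 400700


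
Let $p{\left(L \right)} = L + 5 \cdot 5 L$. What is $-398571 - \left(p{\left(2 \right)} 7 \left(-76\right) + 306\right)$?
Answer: $-371213$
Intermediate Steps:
$p{\left(L \right)} = 26 L$ ($p{\left(L \right)} = L + 25 L = 26 L$)
$-398571 - \left(p{\left(2 \right)} 7 \left(-76\right) + 306\right) = -398571 - \left(26 \cdot 2 \cdot 7 \left(-76\right) + 306\right) = -398571 - \left(52 \cdot 7 \left(-76\right) + 306\right) = -398571 - \left(364 \left(-76\right) + 306\right) = -398571 - \left(-27664 + 306\right) = -398571 - -27358 = -398571 + 27358 = -371213$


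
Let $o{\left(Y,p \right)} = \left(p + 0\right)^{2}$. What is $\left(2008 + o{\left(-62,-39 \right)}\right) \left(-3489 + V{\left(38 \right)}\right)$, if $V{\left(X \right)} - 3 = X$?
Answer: $-12167992$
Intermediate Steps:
$V{\left(X \right)} = 3 + X$
$o{\left(Y,p \right)} = p^{2}$
$\left(2008 + o{\left(-62,-39 \right)}\right) \left(-3489 + V{\left(38 \right)}\right) = \left(2008 + \left(-39\right)^{2}\right) \left(-3489 + \left(3 + 38\right)\right) = \left(2008 + 1521\right) \left(-3489 + 41\right) = 3529 \left(-3448\right) = -12167992$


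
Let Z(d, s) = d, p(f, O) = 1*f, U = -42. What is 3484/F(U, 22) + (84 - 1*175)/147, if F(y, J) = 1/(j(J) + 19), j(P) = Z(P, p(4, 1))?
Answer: 2999711/21 ≈ 1.4284e+5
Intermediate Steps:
p(f, O) = f
j(P) = P
F(y, J) = 1/(19 + J) (F(y, J) = 1/(J + 19) = 1/(19 + J))
3484/F(U, 22) + (84 - 1*175)/147 = 3484/(1/(19 + 22)) + (84 - 1*175)/147 = 3484/(1/41) + (84 - 175)*(1/147) = 3484/(1/41) - 91*1/147 = 3484*41 - 13/21 = 142844 - 13/21 = 2999711/21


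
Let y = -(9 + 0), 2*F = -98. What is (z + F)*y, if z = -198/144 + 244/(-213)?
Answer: 263373/568 ≈ 463.69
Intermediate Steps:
F = -49 (F = (½)*(-98) = -49)
z = -4295/1704 (z = -198*1/144 + 244*(-1/213) = -11/8 - 244/213 = -4295/1704 ≈ -2.5205)
y = -9 (y = -1*9 = -9)
(z + F)*y = (-4295/1704 - 49)*(-9) = -87791/1704*(-9) = 263373/568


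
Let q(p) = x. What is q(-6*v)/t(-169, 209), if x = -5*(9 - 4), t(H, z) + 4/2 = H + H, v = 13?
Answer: 5/68 ≈ 0.073529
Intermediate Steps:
t(H, z) = -2 + 2*H (t(H, z) = -2 + (H + H) = -2 + 2*H)
x = -25 (x = -5*5 = -25)
q(p) = -25
q(-6*v)/t(-169, 209) = -25/(-2 + 2*(-169)) = -25/(-2 - 338) = -25/(-340) = -25*(-1/340) = 5/68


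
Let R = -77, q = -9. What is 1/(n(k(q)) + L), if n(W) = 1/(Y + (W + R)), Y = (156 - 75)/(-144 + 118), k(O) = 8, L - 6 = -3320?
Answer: -1875/6213776 ≈ -0.00030175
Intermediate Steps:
L = -3314 (L = 6 - 3320 = -3314)
Y = -81/26 (Y = 81/(-26) = 81*(-1/26) = -81/26 ≈ -3.1154)
n(W) = 1/(-2083/26 + W) (n(W) = 1/(-81/26 + (W - 77)) = 1/(-81/26 + (-77 + W)) = 1/(-2083/26 + W))
1/(n(k(q)) + L) = 1/(26/(-2083 + 26*8) - 3314) = 1/(26/(-2083 + 208) - 3314) = 1/(26/(-1875) - 3314) = 1/(26*(-1/1875) - 3314) = 1/(-26/1875 - 3314) = 1/(-6213776/1875) = -1875/6213776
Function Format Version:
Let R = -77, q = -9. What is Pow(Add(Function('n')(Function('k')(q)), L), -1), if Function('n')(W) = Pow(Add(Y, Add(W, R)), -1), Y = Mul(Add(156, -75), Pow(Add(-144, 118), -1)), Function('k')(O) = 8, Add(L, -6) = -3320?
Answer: Rational(-1875, 6213776) ≈ -0.00030175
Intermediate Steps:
L = -3314 (L = Add(6, -3320) = -3314)
Y = Rational(-81, 26) (Y = Mul(81, Pow(-26, -1)) = Mul(81, Rational(-1, 26)) = Rational(-81, 26) ≈ -3.1154)
Function('n')(W) = Pow(Add(Rational(-2083, 26), W), -1) (Function('n')(W) = Pow(Add(Rational(-81, 26), Add(W, -77)), -1) = Pow(Add(Rational(-81, 26), Add(-77, W)), -1) = Pow(Add(Rational(-2083, 26), W), -1))
Pow(Add(Function('n')(Function('k')(q)), L), -1) = Pow(Add(Mul(26, Pow(Add(-2083, Mul(26, 8)), -1)), -3314), -1) = Pow(Add(Mul(26, Pow(Add(-2083, 208), -1)), -3314), -1) = Pow(Add(Mul(26, Pow(-1875, -1)), -3314), -1) = Pow(Add(Mul(26, Rational(-1, 1875)), -3314), -1) = Pow(Add(Rational(-26, 1875), -3314), -1) = Pow(Rational(-6213776, 1875), -1) = Rational(-1875, 6213776)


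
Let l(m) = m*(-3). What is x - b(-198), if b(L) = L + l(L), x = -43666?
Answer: -44062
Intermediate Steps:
l(m) = -3*m
b(L) = -2*L (b(L) = L - 3*L = -2*L)
x - b(-198) = -43666 - (-2)*(-198) = -43666 - 1*396 = -43666 - 396 = -44062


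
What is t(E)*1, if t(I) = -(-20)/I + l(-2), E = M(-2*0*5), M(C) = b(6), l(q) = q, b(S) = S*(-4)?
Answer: -17/6 ≈ -2.8333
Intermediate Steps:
b(S) = -4*S
M(C) = -24 (M(C) = -4*6 = -24)
E = -24
t(I) = -2 + 20/I (t(I) = -(-20)/I - 2 = 20/I - 2 = -2 + 20/I)
t(E)*1 = (-2 + 20/(-24))*1 = (-2 + 20*(-1/24))*1 = (-2 - ⅚)*1 = -17/6*1 = -17/6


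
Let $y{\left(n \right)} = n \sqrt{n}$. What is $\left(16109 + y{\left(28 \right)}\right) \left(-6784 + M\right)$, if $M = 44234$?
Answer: $603282050 + 2097200 \sqrt{7} \approx 6.0883 \cdot 10^{8}$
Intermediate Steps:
$y{\left(n \right)} = n^{\frac{3}{2}}$
$\left(16109 + y{\left(28 \right)}\right) \left(-6784 + M\right) = \left(16109 + 28^{\frac{3}{2}}\right) \left(-6784 + 44234\right) = \left(16109 + 56 \sqrt{7}\right) 37450 = 603282050 + 2097200 \sqrt{7}$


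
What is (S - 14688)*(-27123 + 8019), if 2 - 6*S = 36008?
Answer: 395242656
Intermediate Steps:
S = -6001 (S = ⅓ - ⅙*36008 = ⅓ - 18004/3 = -6001)
(S - 14688)*(-27123 + 8019) = (-6001 - 14688)*(-27123 + 8019) = -20689*(-19104) = 395242656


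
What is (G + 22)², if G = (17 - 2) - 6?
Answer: 961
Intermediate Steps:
G = 9 (G = 15 - 6 = 9)
(G + 22)² = (9 + 22)² = 31² = 961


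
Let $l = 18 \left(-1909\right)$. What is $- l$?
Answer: $34362$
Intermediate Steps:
$l = -34362$
$- l = \left(-1\right) \left(-34362\right) = 34362$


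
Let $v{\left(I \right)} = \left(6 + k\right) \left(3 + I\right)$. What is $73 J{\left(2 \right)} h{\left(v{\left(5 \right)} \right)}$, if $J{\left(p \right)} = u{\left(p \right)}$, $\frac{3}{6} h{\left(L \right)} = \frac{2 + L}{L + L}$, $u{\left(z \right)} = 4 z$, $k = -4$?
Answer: $657$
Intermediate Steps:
$v{\left(I \right)} = 6 + 2 I$ ($v{\left(I \right)} = \left(6 - 4\right) \left(3 + I\right) = 2 \left(3 + I\right) = 6 + 2 I$)
$h{\left(L \right)} = \frac{2 + L}{L}$ ($h{\left(L \right)} = 2 \frac{2 + L}{L + L} = 2 \frac{2 + L}{2 L} = \frac{2 + L}{L}$)
$J{\left(p \right)} = 4 p$
$73 J{\left(2 \right)} h{\left(v{\left(5 \right)} \right)} = 73 \cdot 4 \cdot 2 \frac{2 + \left(6 + 2 \cdot 5\right)}{6 + 2 \cdot 5} = 73 \cdot 8 \frac{2 + \left(6 + 10\right)}{6 + 10} = 584 \frac{2 + 16}{16} = 584 \cdot \frac{1}{16} \cdot 18 = 584 \cdot \frac{9}{8} = 657$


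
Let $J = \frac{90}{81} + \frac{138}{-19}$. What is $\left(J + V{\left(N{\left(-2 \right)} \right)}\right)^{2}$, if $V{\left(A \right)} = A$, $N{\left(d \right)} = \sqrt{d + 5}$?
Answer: $\frac{1194427}{29241} - \frac{2104 \sqrt{3}}{171} \approx 19.536$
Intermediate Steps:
$N{\left(d \right)} = \sqrt{5 + d}$
$J = - \frac{1052}{171}$ ($J = 90 \cdot \frac{1}{81} + 138 \left(- \frac{1}{19}\right) = \frac{10}{9} - \frac{138}{19} = - \frac{1052}{171} \approx -6.152$)
$\left(J + V{\left(N{\left(-2 \right)} \right)}\right)^{2} = \left(- \frac{1052}{171} + \sqrt{5 - 2}\right)^{2} = \left(- \frac{1052}{171} + \sqrt{3}\right)^{2}$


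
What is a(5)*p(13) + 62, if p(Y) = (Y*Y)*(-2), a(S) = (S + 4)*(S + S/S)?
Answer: -18190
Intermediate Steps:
a(S) = (1 + S)*(4 + S) (a(S) = (4 + S)*(S + 1) = (4 + S)*(1 + S) = (1 + S)*(4 + S))
p(Y) = -2*Y**2 (p(Y) = Y**2*(-2) = -2*Y**2)
a(5)*p(13) + 62 = (4 + 5**2 + 5*5)*(-2*13**2) + 62 = (4 + 25 + 25)*(-2*169) + 62 = 54*(-338) + 62 = -18252 + 62 = -18190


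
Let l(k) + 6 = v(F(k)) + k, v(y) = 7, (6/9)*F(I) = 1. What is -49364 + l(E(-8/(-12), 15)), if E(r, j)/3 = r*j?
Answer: -49333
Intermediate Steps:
F(I) = 3/2 (F(I) = (3/2)*1 = 3/2)
E(r, j) = 3*j*r (E(r, j) = 3*(r*j) = 3*(j*r) = 3*j*r)
l(k) = 1 + k (l(k) = -6 + (7 + k) = 1 + k)
-49364 + l(E(-8/(-12), 15)) = -49364 + (1 + 3*15*(-8/(-12))) = -49364 + (1 + 3*15*(-8*(-1/12))) = -49364 + (1 + 3*15*(2/3)) = -49364 + (1 + 30) = -49364 + 31 = -49333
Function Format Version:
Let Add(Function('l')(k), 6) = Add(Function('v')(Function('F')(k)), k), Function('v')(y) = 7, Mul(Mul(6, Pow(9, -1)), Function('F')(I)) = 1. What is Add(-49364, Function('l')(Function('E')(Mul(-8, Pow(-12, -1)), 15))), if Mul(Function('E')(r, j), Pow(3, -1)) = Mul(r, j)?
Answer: -49333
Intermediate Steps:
Function('F')(I) = Rational(3, 2) (Function('F')(I) = Mul(Rational(3, 2), 1) = Rational(3, 2))
Function('E')(r, j) = Mul(3, j, r) (Function('E')(r, j) = Mul(3, Mul(r, j)) = Mul(3, Mul(j, r)) = Mul(3, j, r))
Function('l')(k) = Add(1, k) (Function('l')(k) = Add(-6, Add(7, k)) = Add(1, k))
Add(-49364, Function('l')(Function('E')(Mul(-8, Pow(-12, -1)), 15))) = Add(-49364, Add(1, Mul(3, 15, Mul(-8, Pow(-12, -1))))) = Add(-49364, Add(1, Mul(3, 15, Mul(-8, Rational(-1, 12))))) = Add(-49364, Add(1, Mul(3, 15, Rational(2, 3)))) = Add(-49364, Add(1, 30)) = Add(-49364, 31) = -49333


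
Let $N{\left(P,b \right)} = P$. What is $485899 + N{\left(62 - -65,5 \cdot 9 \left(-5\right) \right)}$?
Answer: $486026$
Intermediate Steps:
$485899 + N{\left(62 - -65,5 \cdot 9 \left(-5\right) \right)} = 485899 + \left(62 - -65\right) = 485899 + \left(62 + 65\right) = 485899 + 127 = 486026$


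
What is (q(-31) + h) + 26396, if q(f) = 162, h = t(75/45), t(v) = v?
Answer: 79679/3 ≈ 26560.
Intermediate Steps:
h = 5/3 (h = 75/45 = 75*(1/45) = 5/3 ≈ 1.6667)
(q(-31) + h) + 26396 = (162 + 5/3) + 26396 = 491/3 + 26396 = 79679/3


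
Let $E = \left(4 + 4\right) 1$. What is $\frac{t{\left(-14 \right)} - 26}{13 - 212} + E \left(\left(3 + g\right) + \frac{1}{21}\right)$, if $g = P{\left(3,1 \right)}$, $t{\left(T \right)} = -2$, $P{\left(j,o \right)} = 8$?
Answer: $\frac{369932}{4179} \approx 88.522$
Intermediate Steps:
$g = 8$
$E = 8$ ($E = 8 \cdot 1 = 8$)
$\frac{t{\left(-14 \right)} - 26}{13 - 212} + E \left(\left(3 + g\right) + \frac{1}{21}\right) = \frac{-2 - 26}{13 - 212} + 8 \left(\left(3 + 8\right) + \frac{1}{21}\right) = - \frac{28}{-199} + 8 \left(11 + \frac{1}{21}\right) = \left(-28\right) \left(- \frac{1}{199}\right) + 8 \cdot \frac{232}{21} = \frac{28}{199} + \frac{1856}{21} = \frac{369932}{4179}$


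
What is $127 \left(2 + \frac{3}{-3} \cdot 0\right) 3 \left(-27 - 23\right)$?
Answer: $-38100$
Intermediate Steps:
$127 \left(2 + \frac{3}{-3} \cdot 0\right) 3 \left(-27 - 23\right) = 127 \left(2 + 3 \left(- \frac{1}{3}\right) 0\right) 3 \left(-50\right) = 127 \left(2 - 0\right) 3 \left(-50\right) = 127 \left(2 + 0\right) 3 \left(-50\right) = 127 \cdot 2 \cdot 3 \left(-50\right) = 127 \cdot 6 \left(-50\right) = 127 \left(-300\right) = -38100$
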